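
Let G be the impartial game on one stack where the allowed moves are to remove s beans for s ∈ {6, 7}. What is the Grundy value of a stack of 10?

Grundy values for subtraction set {6, 7}:
k:     0  1  2  3  4  5  6  7  8  9 10
g(k):  0  0  0  0  0  0  1  1  1  1  1
So g(10) = 1.

1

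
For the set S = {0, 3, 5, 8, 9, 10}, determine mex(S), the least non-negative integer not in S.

1

0 is in the set but 1 is not, so the mex is 1.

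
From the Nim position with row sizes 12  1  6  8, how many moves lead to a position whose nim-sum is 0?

Nim-sum: 12 XOR 1 XOR 6 XOR 8 = 3.
The overall nim-sum is X = 3. A row of size p has a winning move iff p XOR X < p (reduce it to p XOR X).
  12: 12 XOR 3 = 15 ≥ 12 — no move.
  1: 1 XOR 3 = 2 ≥ 1 — no move.
  6: 6 XOR 3 = 5 < 6 — winning move (to 5).
  8: 8 XOR 3 = 11 ≥ 8 — no move.
That gives 1 winning move.

1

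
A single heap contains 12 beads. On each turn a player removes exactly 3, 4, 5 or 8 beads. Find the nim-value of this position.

0

Build the Grundy sequence with g(k) = mex{g(k−s) : s ∈ {3, 4, 5, 8}, s ≤ k}:
g(0) = mex{} = 0
g(1) = mex{} = 0
g(2) = mex{} = 0
g(3) = mex{0} = 1
g(4) = mex{0} = 1
g(5) = mex{0} = 1
g(6) = mex{0,1} = 2
g(7) = mex{0,1} = 2
g(8) = mex{0,1} = 2
g(9) = mex{0,1,2} = 3
g(10) = mex{0,1,2} = 3
g(11) = mex{1,2} = 0
g(12) = mex{1,2,3} = 0
So g(12) = 0.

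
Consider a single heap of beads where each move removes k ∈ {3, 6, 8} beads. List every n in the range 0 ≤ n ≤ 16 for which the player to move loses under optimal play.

0, 1, 2, 11, 12, 13

Build the Grundy sequence with g(k) = mex{g(k−s) : s ∈ {3, 6, 8}, s ≤ k}:
k:     0  1  2  3  4  5  6  7  8  9 10 11 12 13 14 15 16
g(k):  0  0  0  1  1  1  2  2  2  3  3  0  0  0  1  1  1
The P-positions (g = 0) in 0..16 are 0, 1, 2, 11, 12, 13.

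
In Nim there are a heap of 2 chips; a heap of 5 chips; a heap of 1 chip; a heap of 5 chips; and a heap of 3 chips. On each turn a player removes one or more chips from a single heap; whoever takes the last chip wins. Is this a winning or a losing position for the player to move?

Compute the nim-sum pairwise:
2 ^ 5 = 7
7 ^ 1 = 6
6 ^ 5 = 3
3 ^ 3 = 0
The nim-sum is 0, so this is a P-position: the player to move is in a losing position under optimal play.

Losing position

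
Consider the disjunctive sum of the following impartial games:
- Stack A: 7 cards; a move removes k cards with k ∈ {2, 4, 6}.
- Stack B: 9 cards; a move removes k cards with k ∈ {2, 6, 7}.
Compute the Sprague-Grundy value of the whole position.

Build the Grundy sequence for stack A with g(k) = mex{g(k−s) : s ∈ {2, 4, 6}, s ≤ k}:
k:     0  1  2  3  4  5  6  7
g(k):  0  0  1  1  2  2  3  3
So g(7) = 3.
Build the Grundy sequence for stack B with g(k) = mex{g(k−s) : s ∈ {2, 6, 7}, s ≤ k}:
g(0) = mex{} = 0
g(1) = mex{} = 0
g(2) = mex{0} = 1
g(3) = mex{0} = 1
g(4) = mex{1} = 0
g(5) = mex{1} = 0
g(6) = mex{0} = 1
g(7) = mex{0} = 1
g(8) = mex{0,1} = 2
g(9) = mex{1} = 0
So g(9) = 0.
The value of a disjunctive sum is the nim-sum of the parts.
Combined value = 3 ⊕ 0 = 3.

3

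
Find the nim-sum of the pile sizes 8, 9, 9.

8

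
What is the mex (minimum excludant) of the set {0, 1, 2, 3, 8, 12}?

The values 0, 1, 2, 3 are all present; 4 is the first non-negative integer missing from the set.

4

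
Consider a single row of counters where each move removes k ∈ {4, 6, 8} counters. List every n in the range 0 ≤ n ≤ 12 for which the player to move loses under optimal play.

0, 1, 2, 3, 12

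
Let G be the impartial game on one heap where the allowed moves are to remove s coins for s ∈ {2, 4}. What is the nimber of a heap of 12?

Build the Grundy sequence with g(k) = mex{g(k−s) : s ∈ {2, 4}, s ≤ k}:
g(0) = mex{} = 0
g(1) = mex{} = 0
g(2) = mex{0} = 1
g(3) = mex{0} = 1
g(4) = mex{0,1} = 2
g(5) = mex{0,1} = 2
g(6) = mex{1,2} = 0
g(7) = mex{1,2} = 0
g(8) = mex{0,2} = 1
g(9) = mex{0,2} = 1
g(10) = mex{0,1} = 2
g(11) = mex{0,1} = 2
g(12) = mex{1,2} = 0
So g(12) = 0.

0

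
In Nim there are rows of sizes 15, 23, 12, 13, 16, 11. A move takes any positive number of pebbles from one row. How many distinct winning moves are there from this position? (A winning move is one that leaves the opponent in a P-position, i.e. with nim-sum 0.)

Compute the nim-sum pairwise:
15 ^ 23 = 24
24 ^ 12 = 20
20 ^ 13 = 25
25 ^ 16 = 9
9 ^ 11 = 2
The overall nim-sum is X = 2. A row of size p has a winning move iff p XOR X < p (reduce it to p XOR X).
  15: 15 XOR 2 = 13 < 15 — winning move (to 13).
  23: 23 XOR 2 = 21 < 23 — winning move (to 21).
  12: 12 XOR 2 = 14 ≥ 12 — no move.
  13: 13 XOR 2 = 15 ≥ 13 — no move.
  16: 16 XOR 2 = 18 ≥ 16 — no move.
  11: 11 XOR 2 = 9 < 11 — winning move (to 9).
That gives 3 winning moves.

3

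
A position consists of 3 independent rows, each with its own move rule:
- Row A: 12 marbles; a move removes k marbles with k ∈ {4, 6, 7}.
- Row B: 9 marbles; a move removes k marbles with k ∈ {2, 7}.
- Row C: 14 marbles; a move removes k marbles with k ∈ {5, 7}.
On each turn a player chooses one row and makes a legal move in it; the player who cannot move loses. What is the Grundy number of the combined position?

0

Grundy values for row A (subtraction set {4, 6, 7}):
k:     0  1  2  3  4  5  6  7  8  9 10 11 12
g(k):  0  0  0  0  1  1  1  1  2  2  2  0  0
So g(12) = 0.
For row B, compute g(0), g(1), … with moves {2, 7}:
k:     0  1  2  3  4  5  6  7  8  9
g(k):  0  0  1  1  0  0  1  1  2  0
So g(9) = 0.
Build the Grundy sequence for row C with g(k) = mex{g(k−s) : s ∈ {5, 7}, s ≤ k}:
k:     0  1  2  3  4  5  6  7  8  9 10 11 12 13 14
g(k):  0  0  0  0  0  1  1  1  1  1  2  2  0  0  0
So g(14) = 0.
By the Sprague-Grundy theorem, the Grundy value of a sum of independent games is the XOR of the component values.
Combined value = 0 XOR 0 XOR 0 = 0.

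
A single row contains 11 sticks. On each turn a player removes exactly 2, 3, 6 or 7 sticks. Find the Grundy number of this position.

Build the Grundy sequence with g(k) = mex{g(k−s) : s ∈ {2, 3, 6, 7}, s ≤ k}:
g(0) = mex{} = 0
g(1) = mex{} = 0
g(2) = mex{0} = 1
g(3) = mex{0} = 1
g(4) = mex{0,1} = 2
g(5) = mex{1} = 0
g(6) = mex{0,1,2} = 3
g(7) = mex{0,2} = 1
g(8) = mex{0,1,3} = 2
g(9) = mex{1,3} = 0
g(10) = mex{1,2} = 0
g(11) = mex{0,2} = 1
So g(11) = 1.

1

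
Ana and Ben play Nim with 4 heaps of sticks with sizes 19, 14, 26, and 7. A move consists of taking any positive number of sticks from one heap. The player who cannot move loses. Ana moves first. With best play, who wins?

Write each in binary and XOR column by column:
  10011  (19)
  01110  (14)
  11010  (26)
  00111  (7)
  -----
  00000  (0)
The nim-sum is 0, so this is a P-position: the player to move is in a losing position under optimal play; Ana is about to move from it and so loses — Ben wins.

Ben wins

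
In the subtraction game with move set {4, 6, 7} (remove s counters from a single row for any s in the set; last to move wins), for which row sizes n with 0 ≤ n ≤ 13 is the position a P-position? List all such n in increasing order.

0, 1, 2, 3, 11, 12, 13

Compute g(0), g(1), … for moves {4, 6, 7}:
k:     0  1  2  3  4  5  6  7  8  9 10 11 12 13
g(k):  0  0  0  0  1  1  1  1  2  2  2  0  0  0
The P-positions (g = 0) in 0..13 are 0, 1, 2, 3, 11, 12, 13.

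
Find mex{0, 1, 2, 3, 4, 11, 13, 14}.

The values 0, 1, 2, 3, 4 are all present; 5 is the first non-negative integer missing from the set.

5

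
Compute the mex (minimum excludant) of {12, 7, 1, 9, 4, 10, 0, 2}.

3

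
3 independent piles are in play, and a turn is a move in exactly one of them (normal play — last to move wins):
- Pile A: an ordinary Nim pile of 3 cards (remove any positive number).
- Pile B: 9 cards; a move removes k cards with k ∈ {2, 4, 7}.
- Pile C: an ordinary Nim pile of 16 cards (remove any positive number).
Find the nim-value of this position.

19

Pile A is a plain Nim pile of size 3, so its Grundy value is 3.
Grundy values for pile B (subtraction set {2, 4, 7}):
k:     0  1  2  3  4  5  6  7  8  9
g(k):  0  0  1  1  2  2  0  3  1  0
So g(9) = 0.
Pile C is a plain Nim pile of size 16, so its Grundy value is 16.
The value of a disjunctive sum is the nim-sum of the parts.
Combined value = 3 XOR 0 XOR 16 = 19.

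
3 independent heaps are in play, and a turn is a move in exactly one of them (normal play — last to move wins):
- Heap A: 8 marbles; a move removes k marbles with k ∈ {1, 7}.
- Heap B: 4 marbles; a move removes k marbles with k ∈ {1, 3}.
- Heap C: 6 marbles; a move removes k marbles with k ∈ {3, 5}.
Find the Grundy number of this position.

Build the Grundy sequence for heap A with g(k) = mex{g(k−s) : s ∈ {1, 7}, s ≤ k}:
g(0) = mex{} = 0
g(1) = mex{0} = 1
g(2) = mex{1} = 0
g(3) = mex{0} = 1
g(4) = mex{1} = 0
g(5) = mex{0} = 1
g(6) = mex{1} = 0
g(7) = mex{0} = 1
g(8) = mex{1} = 0
So g(8) = 0.
For heap B, compute g(0), g(1), … with moves {1, 3}:
k:     0  1  2  3  4
g(k):  0  1  0  1  0
So g(4) = 0.
For heap C, compute g(0), g(1), … with moves {3, 5}:
g(0) = mex{} = 0
g(1) = mex{} = 0
g(2) = mex{} = 0
g(3) = mex{0} = 1
g(4) = mex{0} = 1
g(5) = mex{0} = 1
g(6) = mex{0,1} = 2
So g(6) = 2.
The value of a disjunctive sum is the nim-sum of the parts.
Combined value = 0 ⊕ 0 ⊕ 2 = 2.

2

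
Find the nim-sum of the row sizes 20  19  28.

27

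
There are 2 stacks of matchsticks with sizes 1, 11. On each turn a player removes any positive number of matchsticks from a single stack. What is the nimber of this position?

10

Bitwise XOR of the heap sizes:
  0001  (1)
  1011  (11)
  ----
  1010  (10)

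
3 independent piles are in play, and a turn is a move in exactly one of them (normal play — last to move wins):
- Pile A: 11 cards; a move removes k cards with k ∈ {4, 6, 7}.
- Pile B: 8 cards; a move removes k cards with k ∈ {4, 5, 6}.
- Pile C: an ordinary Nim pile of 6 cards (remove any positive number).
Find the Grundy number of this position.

Grundy values for pile A (subtraction set {4, 6, 7}):
k:     0  1  2  3  4  5  6  7  8  9 10 11
g(k):  0  0  0  0  1  1  1  1  2  2  2  0
So g(11) = 0.
Build the Grundy sequence for pile B with g(k) = mex{g(k−s) : s ∈ {4, 5, 6}, s ≤ k}:
k:     0  1  2  3  4  5  6  7  8
g(k):  0  0  0  0  1  1  1  1  2
So g(8) = 2.
Pile C is a plain Nim pile of size 6, so its Grundy value is 6.
By the Sprague-Grundy theorem, the Grundy value of a sum of independent games is the XOR of the component values.
Combined value = 0 ⊕ 2 ⊕ 6 = 4.

4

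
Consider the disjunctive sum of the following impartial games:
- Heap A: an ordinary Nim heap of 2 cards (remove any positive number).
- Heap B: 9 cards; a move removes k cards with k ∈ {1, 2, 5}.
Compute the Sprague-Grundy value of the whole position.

Heap A is a plain Nim heap of size 2, so its Grundy value is 2.
Grundy values for heap B (subtraction set {1, 2, 5}):
g(0) = mex{} = 0
g(1) = mex{0} = 1
g(2) = mex{0,1} = 2
g(3) = mex{1,2} = 0
g(4) = mex{0,2} = 1
g(5) = mex{0,1} = 2
g(6) = mex{1,2} = 0
g(7) = mex{0,2} = 1
g(8) = mex{0,1} = 2
g(9) = mex{1,2} = 0
So g(9) = 0.
The value of a disjunctive sum is the nim-sum of the parts.
Combined value = 2 ⊕ 0 = 2.

2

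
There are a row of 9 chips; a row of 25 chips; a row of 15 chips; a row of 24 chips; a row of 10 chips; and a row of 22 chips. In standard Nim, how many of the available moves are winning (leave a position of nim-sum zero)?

In binary:
  01001  (9)
  11001  (25)
  01111  (15)
  11000  (24)
  01010  (10)
  10110  (22)
  -----
  11011  (27)
The overall nim-sum is X = 27. A row of size p has a winning move iff p XOR X < p (reduce it to p XOR X).
  9: 9 XOR 27 = 18 ≥ 9 — no move.
  25: 25 XOR 27 = 2 < 25 — winning move (to 2).
  15: 15 XOR 27 = 20 ≥ 15 — no move.
  24: 24 XOR 27 = 3 < 24 — winning move (to 3).
  10: 10 XOR 27 = 17 ≥ 10 — no move.
  22: 22 XOR 27 = 13 < 22 — winning move (to 13).
That gives 3 winning moves.

3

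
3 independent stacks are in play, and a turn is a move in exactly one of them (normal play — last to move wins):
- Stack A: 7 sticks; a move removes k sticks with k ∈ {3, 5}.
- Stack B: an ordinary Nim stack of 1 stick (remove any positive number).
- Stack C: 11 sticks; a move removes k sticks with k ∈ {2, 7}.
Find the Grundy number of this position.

2

For stack A, compute g(0), g(1), … with moves {3, 5}:
g(0) = mex{} = 0
g(1) = mex{} = 0
g(2) = mex{} = 0
g(3) = mex{0} = 1
g(4) = mex{0} = 1
g(5) = mex{0} = 1
g(6) = mex{0,1} = 2
g(7) = mex{0,1} = 2
So g(7) = 2.
Stack B is a plain Nim stack of size 1, so its Grundy value is 1.
Build the Grundy sequence for stack C with g(k) = mex{g(k−s) : s ∈ {2, 7}, s ≤ k}:
k:     0  1  2  3  4  5  6  7  8  9 10 11
g(k):  0  0  1  1  0  0  1  1  2  0  0  1
So g(11) = 1.
The value of a disjunctive sum is the nim-sum of the parts.
Combined value = 2 XOR 1 XOR 1 = 2.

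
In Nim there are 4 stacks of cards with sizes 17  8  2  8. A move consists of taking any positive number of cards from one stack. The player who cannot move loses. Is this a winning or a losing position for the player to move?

Winning position

Compute the nim-sum pairwise:
17 ^ 8 = 25
25 ^ 2 = 27
27 ^ 8 = 19
The nim-sum is 19 ≠ 0, so this is an N-position: the player to move can win.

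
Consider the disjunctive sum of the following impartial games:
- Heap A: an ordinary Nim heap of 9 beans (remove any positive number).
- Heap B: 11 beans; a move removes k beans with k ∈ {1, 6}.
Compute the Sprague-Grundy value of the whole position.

9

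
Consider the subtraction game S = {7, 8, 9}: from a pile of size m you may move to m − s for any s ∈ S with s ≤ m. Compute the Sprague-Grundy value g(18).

0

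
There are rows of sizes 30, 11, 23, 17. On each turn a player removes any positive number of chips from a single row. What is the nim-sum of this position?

Nim-sum: 30 ⊕ 11 ⊕ 23 ⊕ 17 = 19.

19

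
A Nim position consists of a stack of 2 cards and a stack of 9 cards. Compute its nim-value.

11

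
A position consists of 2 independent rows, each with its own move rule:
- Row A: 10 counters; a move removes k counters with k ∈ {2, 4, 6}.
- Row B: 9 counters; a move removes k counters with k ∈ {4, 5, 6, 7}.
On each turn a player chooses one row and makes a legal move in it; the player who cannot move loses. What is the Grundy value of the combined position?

3

Build the Grundy sequence for row A with g(k) = mex{g(k−s) : s ∈ {2, 4, 6}, s ≤ k}:
k:     0  1  2  3  4  5  6  7  8  9 10
g(k):  0  0  1  1  2  2  3  3  0  0  1
So g(10) = 1.
For row B, compute g(0), g(1), … with moves {4, 5, 6, 7}:
k:     0  1  2  3  4  5  6  7  8  9
g(k):  0  0  0  0  1  1  1  1  2  2
So g(9) = 2.
By the Sprague-Grundy theorem, the Grundy value of a sum of independent games is the XOR of the component values.
Combined value = 1 XOR 2 = 3.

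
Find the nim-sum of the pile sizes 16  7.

23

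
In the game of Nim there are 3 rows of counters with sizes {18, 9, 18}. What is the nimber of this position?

Compute the nim-sum pairwise:
18 XOR 9 = 27
27 XOR 18 = 9

9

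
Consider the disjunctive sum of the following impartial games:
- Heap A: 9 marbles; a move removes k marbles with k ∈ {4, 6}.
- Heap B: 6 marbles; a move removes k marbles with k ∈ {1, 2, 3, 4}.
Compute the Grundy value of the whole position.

3

Grundy values for heap A (subtraction set {4, 6}):
k:     0  1  2  3  4  5  6  7  8  9
g(k):  0  0  0  0  1  1  1  1  2  2
So g(9) = 2.
For heap B, compute g(0), g(1), … with moves {1, 2, 3, 4}:
g(0) = mex{} = 0
g(1) = mex{0} = 1
g(2) = mex{0,1} = 2
g(3) = mex{0,1,2} = 3
g(4) = mex{0,1,2,3} = 4
g(5) = mex{1,2,3,4} = 0
g(6) = mex{0,2,3,4} = 1
So g(6) = 1.
By the Sprague-Grundy theorem, the Grundy value of a sum of independent games is the XOR of the component values.
Combined value = 2 XOR 1 = 3.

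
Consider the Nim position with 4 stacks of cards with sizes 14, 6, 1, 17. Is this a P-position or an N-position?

N-position

Nim-sum: 14 ⊕ 6 ⊕ 1 ⊕ 17 = 24.
The nim-sum is 24 ≠ 0, so this is an N-position: the player to move can win.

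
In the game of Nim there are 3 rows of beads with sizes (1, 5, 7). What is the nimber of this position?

Nim-sum: 1 XOR 5 XOR 7 = 3.

3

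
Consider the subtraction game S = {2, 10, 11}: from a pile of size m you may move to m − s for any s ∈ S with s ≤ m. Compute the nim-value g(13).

0

Build the Grundy sequence with g(k) = mex{g(k−s) : s ∈ {2, 10, 11}, s ≤ k}:
k:     0  1  2  3  4  5  6  7  8  9 10 11 12 13
g(k):  0  0  1  1  0  0  1  1  0  0  1  1  2  0
So g(13) = 0.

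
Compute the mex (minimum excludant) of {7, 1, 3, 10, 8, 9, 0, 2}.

4

The values 0, 1, 2, 3 are all present; 4 is the first non-negative integer missing from the set.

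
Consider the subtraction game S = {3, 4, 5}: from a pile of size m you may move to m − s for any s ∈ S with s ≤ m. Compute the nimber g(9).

Build the Grundy sequence with g(k) = mex{g(k−s) : s ∈ {3, 4, 5}, s ≤ k}:
g(0) = mex{} = 0
g(1) = mex{} = 0
g(2) = mex{} = 0
g(3) = mex{0} = 1
g(4) = mex{0} = 1
g(5) = mex{0} = 1
g(6) = mex{0,1} = 2
g(7) = mex{0,1} = 2
g(8) = mex{1} = 0
g(9) = mex{1,2} = 0
So g(9) = 0.

0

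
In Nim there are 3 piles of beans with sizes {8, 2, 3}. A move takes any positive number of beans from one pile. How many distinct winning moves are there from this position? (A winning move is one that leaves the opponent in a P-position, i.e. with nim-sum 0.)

1

Nim-sum: 8 ⊕ 2 ⊕ 3 = 9.
The overall nim-sum is X = 9. A pile of size p has a winning move iff p XOR X < p (reduce it to p XOR X).
  8: 8 XOR 9 = 1 < 8 — winning move (to 1).
  2: 2 XOR 9 = 11 ≥ 2 — no move.
  3: 3 XOR 9 = 10 ≥ 3 — no move.
That gives 1 winning move.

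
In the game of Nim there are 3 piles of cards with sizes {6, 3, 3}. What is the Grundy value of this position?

6

Nim-sum: 6 ^ 3 ^ 3 = 6.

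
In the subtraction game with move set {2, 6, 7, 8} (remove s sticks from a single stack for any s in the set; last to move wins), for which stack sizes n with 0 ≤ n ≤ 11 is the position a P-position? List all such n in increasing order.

0, 1, 4, 5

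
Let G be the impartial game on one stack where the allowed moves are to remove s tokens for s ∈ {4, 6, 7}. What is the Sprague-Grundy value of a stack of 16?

1

Compute g(0), g(1), … for moves {4, 6, 7}:
k:     0  1  2  3  4  5  6  7  8  9 10 11 12 13 14 15 16
g(k):  0  0  0  0  1  1  1  1  2  2  2  0  0  0  0  1  1
So g(16) = 1.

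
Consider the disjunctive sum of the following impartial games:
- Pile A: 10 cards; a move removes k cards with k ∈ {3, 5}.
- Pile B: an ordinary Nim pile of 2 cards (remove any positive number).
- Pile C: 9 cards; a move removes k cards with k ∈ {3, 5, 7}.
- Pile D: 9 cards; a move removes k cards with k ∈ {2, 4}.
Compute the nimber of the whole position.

Grundy values for pile A (subtraction set {3, 5}):
g(0) = mex{} = 0
g(1) = mex{} = 0
g(2) = mex{} = 0
g(3) = mex{0} = 1
g(4) = mex{0} = 1
g(5) = mex{0} = 1
g(6) = mex{0,1} = 2
g(7) = mex{0,1} = 2
g(8) = mex{1} = 0
g(9) = mex{1,2} = 0
g(10) = mex{1,2} = 0
So g(10) = 0.
Pile B is a plain Nim pile of size 2, so its Grundy value is 2.
Grundy values for pile C (subtraction set {3, 5, 7}):
g(0) = mex{} = 0
g(1) = mex{} = 0
g(2) = mex{} = 0
g(3) = mex{0} = 1
g(4) = mex{0} = 1
g(5) = mex{0} = 1
g(6) = mex{0,1} = 2
g(7) = mex{0,1} = 2
g(8) = mex{0,1} = 2
g(9) = mex{0,1,2} = 3
So g(9) = 3.
Grundy values for pile D (subtraction set {2, 4}):
k:     0  1  2  3  4  5  6  7  8  9
g(k):  0  0  1  1  2  2  0  0  1  1
So g(9) = 1.
By the Sprague-Grundy theorem, the Grundy value of a sum of independent games is the XOR of the component values.
Combined value = 0 XOR 2 XOR 3 XOR 1 = 0.

0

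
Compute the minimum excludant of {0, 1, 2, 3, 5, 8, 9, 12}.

The values 0, 1, 2, 3 are all present; 4 is the first non-negative integer missing from the set.

4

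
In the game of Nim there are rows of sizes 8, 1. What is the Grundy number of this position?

Write each in binary and XOR column by column:
  1000  (8)
  0001  (1)
  ----
  1001  (9)

9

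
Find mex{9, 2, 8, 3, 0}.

1

0 is in the set but 1 is not, so the mex is 1.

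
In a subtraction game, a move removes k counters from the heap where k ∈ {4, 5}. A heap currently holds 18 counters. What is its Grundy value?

Compute g(0), g(1), … for moves {4, 5}:
k:     0  1  2  3  4  5  6  7  8  9 10 11 12 13 14 15 16 17 18
g(k):  0  0  0  0  1  1  1  1  2  0  0  0  0  1  1  1  1  2  0
So g(18) = 0.

0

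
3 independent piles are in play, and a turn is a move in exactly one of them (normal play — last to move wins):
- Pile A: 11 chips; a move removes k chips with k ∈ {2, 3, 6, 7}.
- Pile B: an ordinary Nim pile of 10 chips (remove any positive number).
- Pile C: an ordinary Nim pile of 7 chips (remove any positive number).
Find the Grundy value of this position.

12

Grundy values for pile A (subtraction set {2, 3, 6, 7}):
g(0) = mex{} = 0
g(1) = mex{} = 0
g(2) = mex{0} = 1
g(3) = mex{0} = 1
g(4) = mex{0,1} = 2
g(5) = mex{1} = 0
g(6) = mex{0,1,2} = 3
g(7) = mex{0,2} = 1
g(8) = mex{0,1,3} = 2
g(9) = mex{1,3} = 0
g(10) = mex{1,2} = 0
g(11) = mex{0,2} = 1
So g(11) = 1.
Pile B is a plain Nim pile of size 10, so its Grundy value is 10.
Pile C is a plain Nim pile of size 7, so its Grundy value is 7.
The value of a disjunctive sum is the nim-sum of the parts.
Combined value = 1 ⊕ 10 ⊕ 7 = 12.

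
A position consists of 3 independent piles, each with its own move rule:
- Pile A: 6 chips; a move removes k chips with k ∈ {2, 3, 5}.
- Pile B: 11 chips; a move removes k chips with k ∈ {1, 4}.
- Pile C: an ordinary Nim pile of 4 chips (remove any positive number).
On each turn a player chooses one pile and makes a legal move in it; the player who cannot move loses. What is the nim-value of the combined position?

For pile A, compute g(0), g(1), … with moves {2, 3, 5}:
k:     0  1  2  3  4  5  6
g(k):  0  0  1  1  2  2  3
So g(6) = 3.
For pile B, compute g(0), g(1), … with moves {1, 4}:
g(0) = mex{} = 0
g(1) = mex{0} = 1
g(2) = mex{1} = 0
g(3) = mex{0} = 1
g(4) = mex{0,1} = 2
g(5) = mex{1,2} = 0
g(6) = mex{0} = 1
g(7) = mex{1} = 0
g(8) = mex{0,2} = 1
g(9) = mex{0,1} = 2
g(10) = mex{1,2} = 0
g(11) = mex{0} = 1
So g(11) = 1.
Pile C is a plain Nim pile of size 4, so its Grundy value is 4.
The value of a disjunctive sum is the nim-sum of the parts.
Combined value = 3 ⊕ 1 ⊕ 4 = 6.

6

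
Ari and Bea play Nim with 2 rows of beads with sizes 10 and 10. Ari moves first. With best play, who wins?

Bea wins

In binary:
  1010  (10)
  1010  (10)
  ----
  0000  (0)
The nim-sum is 0, so this is a P-position: the player to move is in a losing position under optimal play; Ari is about to move from it and so loses — Bea wins.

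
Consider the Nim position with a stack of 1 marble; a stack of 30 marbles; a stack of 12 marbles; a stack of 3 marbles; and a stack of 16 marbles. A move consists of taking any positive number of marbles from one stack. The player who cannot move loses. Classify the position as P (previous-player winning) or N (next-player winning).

P-position

Compute the nim-sum pairwise:
1 XOR 30 = 31
31 XOR 12 = 19
19 XOR 3 = 16
16 XOR 16 = 0
The nim-sum is 0, so this is a P-position: the player to move is in a losing position under optimal play.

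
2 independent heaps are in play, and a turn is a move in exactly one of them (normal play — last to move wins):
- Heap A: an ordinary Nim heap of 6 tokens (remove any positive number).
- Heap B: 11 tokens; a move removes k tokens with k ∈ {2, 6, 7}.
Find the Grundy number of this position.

7

Heap A is a plain Nim heap of size 6, so its Grundy value is 6.
Build the Grundy sequence for heap B with g(k) = mex{g(k−s) : s ∈ {2, 6, 7}, s ≤ k}:
k:     0  1  2  3  4  5  6  7  8  9 10 11
g(k):  0  0  1  1  0  0  1  1  2  0  3  1
So g(11) = 1.
The value of a disjunctive sum is the nim-sum of the parts.
Combined value = 6 ⊕ 1 = 7.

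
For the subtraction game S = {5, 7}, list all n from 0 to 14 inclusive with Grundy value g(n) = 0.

Grundy values for subtraction set {5, 7}:
g(0) = mex{} = 0
g(1) = mex{} = 0
g(2) = mex{} = 0
g(3) = mex{} = 0
g(4) = mex{} = 0
g(5) = mex{0} = 1
g(6) = mex{0} = 1
g(7) = mex{0} = 1
g(8) = mex{0} = 1
g(9) = mex{0} = 1
g(10) = mex{0,1} = 2
g(11) = mex{0,1} = 2
g(12) = mex{1} = 0
g(13) = mex{1} = 0
g(14) = mex{1} = 0
The P-positions (g = 0) in 0..14 are 0, 1, 2, 3, 4, 12, 13, 14.

0, 1, 2, 3, 4, 12, 13, 14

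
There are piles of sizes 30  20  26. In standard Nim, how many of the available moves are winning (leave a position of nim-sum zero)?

Compute the nim-sum pairwise:
30 ^ 20 = 10
10 ^ 26 = 16
The overall nim-sum is X = 16. A pile of size p has a winning move iff p XOR X < p (reduce it to p XOR X).
  30: 30 XOR 16 = 14 < 30 — winning move (to 14).
  20: 20 XOR 16 = 4 < 20 — winning move (to 4).
  26: 26 XOR 16 = 10 < 26 — winning move (to 10).
That gives 3 winning moves.

3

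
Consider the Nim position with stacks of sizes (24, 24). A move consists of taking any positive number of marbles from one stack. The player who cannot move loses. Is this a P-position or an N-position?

P-position

Nim-sum: 24 XOR 24 = 0.
The nim-sum is 0, so this is a P-position: the player to move is in a losing position under optimal play.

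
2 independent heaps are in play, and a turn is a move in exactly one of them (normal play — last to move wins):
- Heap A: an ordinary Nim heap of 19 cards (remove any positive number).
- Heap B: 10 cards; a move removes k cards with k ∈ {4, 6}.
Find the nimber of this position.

19

Heap A is a plain Nim heap of size 19, so its Grundy value is 19.
For heap B, compute g(0), g(1), … with moves {4, 6}:
g(0) = mex{} = 0
g(1) = mex{} = 0
g(2) = mex{} = 0
g(3) = mex{} = 0
g(4) = mex{0} = 1
g(5) = mex{0} = 1
g(6) = mex{0} = 1
g(7) = mex{0} = 1
g(8) = mex{0,1} = 2
g(9) = mex{0,1} = 2
g(10) = mex{1} = 0
So g(10) = 0.
The value of a disjunctive sum is the nim-sum of the parts.
Combined value = 19 XOR 0 = 19.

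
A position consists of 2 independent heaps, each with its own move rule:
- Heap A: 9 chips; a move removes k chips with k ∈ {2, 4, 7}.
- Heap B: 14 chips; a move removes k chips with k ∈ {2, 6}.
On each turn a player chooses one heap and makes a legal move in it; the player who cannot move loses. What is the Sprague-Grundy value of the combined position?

Build the Grundy sequence for heap A with g(k) = mex{g(k−s) : s ∈ {2, 4, 7}, s ≤ k}:
k:     0  1  2  3  4  5  6  7  8  9
g(k):  0  0  1  1  2  2  0  3  1  0
So g(9) = 0.
For heap B, compute g(0), g(1), … with moves {2, 6}:
g(0) = mex{} = 0
g(1) = mex{} = 0
g(2) = mex{0} = 1
g(3) = mex{0} = 1
g(4) = mex{1} = 0
g(5) = mex{1} = 0
g(6) = mex{0} = 1
g(7) = mex{0} = 1
g(8) = mex{1} = 0
g(9) = mex{1} = 0
g(10) = mex{0} = 1
g(11) = mex{0} = 1
g(12) = mex{1} = 0
g(13) = mex{1} = 0
g(14) = mex{0} = 1
So g(14) = 1.
The value of a disjunctive sum is the nim-sum of the parts.
Combined value = 0 ⊕ 1 = 1.

1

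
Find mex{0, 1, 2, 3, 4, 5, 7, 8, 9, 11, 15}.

6

The values 0, 1, 2, 3, 4, 5 are all present; 6 is the first non-negative integer missing from the set.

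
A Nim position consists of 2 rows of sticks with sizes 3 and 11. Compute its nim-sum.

8

Nim-sum: 3 XOR 11 = 8.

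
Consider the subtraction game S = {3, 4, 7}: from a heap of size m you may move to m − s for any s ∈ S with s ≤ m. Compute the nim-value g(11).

Compute g(0), g(1), … for moves {3, 4, 7}:
g(0) = mex{} = 0
g(1) = mex{} = 0
g(2) = mex{} = 0
g(3) = mex{0} = 1
g(4) = mex{0} = 1
g(5) = mex{0} = 1
g(6) = mex{0,1} = 2
g(7) = mex{0,1} = 2
g(8) = mex{0,1} = 2
g(9) = mex{0,1,2} = 3
g(10) = mex{1,2} = 0
g(11) = mex{1,2} = 0
So g(11) = 0.

0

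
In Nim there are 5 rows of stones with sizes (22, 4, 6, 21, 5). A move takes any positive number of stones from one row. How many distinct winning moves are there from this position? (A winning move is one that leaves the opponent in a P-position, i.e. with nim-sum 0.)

5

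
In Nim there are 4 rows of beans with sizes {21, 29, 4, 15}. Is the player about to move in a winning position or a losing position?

Nim-sum: 21 ⊕ 29 ⊕ 4 ⊕ 15 = 3.
The nim-sum is 3 ≠ 0, so this is an N-position: the player to move can win.

Winning position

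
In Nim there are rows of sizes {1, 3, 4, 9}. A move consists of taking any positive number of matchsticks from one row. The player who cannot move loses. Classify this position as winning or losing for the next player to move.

In binary:
  0001  (1)
  0011  (3)
  0100  (4)
  1001  (9)
  ----
  1111  (15)
The nim-sum is 15 ≠ 0, so this is an N-position: the player to move can win.

Winning position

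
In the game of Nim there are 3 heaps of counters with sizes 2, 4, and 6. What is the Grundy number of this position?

Bitwise XOR of the heap sizes:
  010  (2)
  100  (4)
  110  (6)
  ---
  000  (0)

0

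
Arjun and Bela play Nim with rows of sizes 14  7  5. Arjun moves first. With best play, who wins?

Bitwise XOR of the heap sizes:
  1110  (14)
  0111  (7)
  0101  (5)
  ----
  1100  (12)
The nim-sum is 12 ≠ 0, so this is an N-position: the player to move can win; Arjun has a winning move.

Arjun wins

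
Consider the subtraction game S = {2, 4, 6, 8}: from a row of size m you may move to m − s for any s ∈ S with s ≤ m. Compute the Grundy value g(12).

1

Build the Grundy sequence with g(k) = mex{g(k−s) : s ∈ {2, 4, 6, 8}, s ≤ k}:
k:     0  1  2  3  4  5  6  7  8  9 10 11 12
g(k):  0  0  1  1  2  2  3  3  4  4  0  0  1
So g(12) = 1.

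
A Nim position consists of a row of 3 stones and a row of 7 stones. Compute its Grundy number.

4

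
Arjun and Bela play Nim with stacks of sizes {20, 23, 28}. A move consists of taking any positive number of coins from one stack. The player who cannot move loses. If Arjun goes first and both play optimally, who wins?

Compute the nim-sum pairwise:
20 XOR 23 = 3
3 XOR 28 = 31
The nim-sum is 31 ≠ 0, so this is an N-position: the player to move can win; Arjun has a winning move.

Arjun wins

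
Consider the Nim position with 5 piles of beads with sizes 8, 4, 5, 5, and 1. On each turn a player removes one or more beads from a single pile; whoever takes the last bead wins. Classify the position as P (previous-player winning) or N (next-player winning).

N-position

Write each in binary and XOR column by column:
  1000  (8)
  0100  (4)
  0101  (5)
  0101  (5)
  0001  (1)
  ----
  1101  (13)
The nim-sum is 13 ≠ 0, so this is an N-position: the player to move can win.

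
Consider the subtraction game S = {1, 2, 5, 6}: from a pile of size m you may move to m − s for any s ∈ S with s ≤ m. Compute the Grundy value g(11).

1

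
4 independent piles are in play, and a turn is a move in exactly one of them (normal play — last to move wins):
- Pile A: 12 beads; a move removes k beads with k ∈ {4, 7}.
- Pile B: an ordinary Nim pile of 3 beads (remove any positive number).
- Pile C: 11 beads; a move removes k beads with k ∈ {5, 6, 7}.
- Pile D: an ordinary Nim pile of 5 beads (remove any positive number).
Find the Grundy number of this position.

For pile A, compute g(0), g(1), … with moves {4, 7}:
g(0) = mex{} = 0
g(1) = mex{} = 0
g(2) = mex{} = 0
g(3) = mex{} = 0
g(4) = mex{0} = 1
g(5) = mex{0} = 1
g(6) = mex{0} = 1
g(7) = mex{0} = 1
g(8) = mex{0,1} = 2
g(9) = mex{0,1} = 2
g(10) = mex{0,1} = 2
g(11) = mex{1} = 0
g(12) = mex{1,2} = 0
So g(12) = 0.
Pile B is a plain Nim pile of size 3, so its Grundy value is 3.
For pile C, compute g(0), g(1), … with moves {5, 6, 7}:
g(0) = mex{} = 0
g(1) = mex{} = 0
g(2) = mex{} = 0
g(3) = mex{} = 0
g(4) = mex{} = 0
g(5) = mex{0} = 1
g(6) = mex{0} = 1
g(7) = mex{0} = 1
g(8) = mex{0} = 1
g(9) = mex{0} = 1
g(10) = mex{0,1} = 2
g(11) = mex{0,1} = 2
So g(11) = 2.
Pile D is a plain Nim pile of size 5, so its Grundy value is 5.
By the Sprague-Grundy theorem, the Grundy value of a sum of independent games is the XOR of the component values.
Combined value = 0 ⊕ 3 ⊕ 2 ⊕ 5 = 4.

4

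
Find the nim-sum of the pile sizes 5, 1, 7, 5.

6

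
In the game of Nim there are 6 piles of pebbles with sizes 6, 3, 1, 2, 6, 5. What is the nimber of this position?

Compute the nim-sum pairwise:
6 ⊕ 3 = 5
5 ⊕ 1 = 4
4 ⊕ 2 = 6
6 ⊕ 6 = 0
0 ⊕ 5 = 5

5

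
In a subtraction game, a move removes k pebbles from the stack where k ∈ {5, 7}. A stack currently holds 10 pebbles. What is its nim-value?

2

Compute g(0), g(1), … for moves {5, 7}:
g(0) = mex{} = 0
g(1) = mex{} = 0
g(2) = mex{} = 0
g(3) = mex{} = 0
g(4) = mex{} = 0
g(5) = mex{0} = 1
g(6) = mex{0} = 1
g(7) = mex{0} = 1
g(8) = mex{0} = 1
g(9) = mex{0} = 1
g(10) = mex{0,1} = 2
So g(10) = 2.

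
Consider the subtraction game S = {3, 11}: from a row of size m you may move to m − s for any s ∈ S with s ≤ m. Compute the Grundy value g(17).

Build the Grundy sequence with g(k) = mex{g(k−s) : s ∈ {3, 11}, s ≤ k}:
k:     0  1  2  3  4  5  6  7  8  9 10 11 12 13 14 15 16 17
g(k):  0  0  0  1  1  1  0  0  0  1  1  1  2  2  0  0  0  1
So g(17) = 1.

1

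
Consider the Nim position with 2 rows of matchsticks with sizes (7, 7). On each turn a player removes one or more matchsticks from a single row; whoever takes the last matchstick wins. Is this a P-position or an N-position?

Bitwise XOR of the heap sizes:
  111  (7)
  111  (7)
  ---
  000  (0)
The nim-sum is 0, so this is a P-position: the player to move is in a losing position under optimal play.

P-position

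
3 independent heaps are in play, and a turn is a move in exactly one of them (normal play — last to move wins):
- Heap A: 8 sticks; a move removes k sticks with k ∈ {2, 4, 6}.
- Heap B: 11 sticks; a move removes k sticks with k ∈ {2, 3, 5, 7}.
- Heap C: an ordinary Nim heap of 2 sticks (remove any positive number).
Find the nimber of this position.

Build the Grundy sequence for heap A with g(k) = mex{g(k−s) : s ∈ {2, 4, 6}, s ≤ k}:
k:     0  1  2  3  4  5  6  7  8
g(k):  0  0  1  1  2  2  3  3  0
So g(8) = 0.
Grundy values for heap B (subtraction set {2, 3, 5, 7}):
g(0) = mex{} = 0
g(1) = mex{} = 0
g(2) = mex{0} = 1
g(3) = mex{0} = 1
g(4) = mex{0,1} = 2
g(5) = mex{0,1} = 2
g(6) = mex{0,1,2} = 3
g(7) = mex{0,1,2} = 3
g(8) = mex{0,1,2,3} = 4
g(9) = mex{1,2,3} = 0
g(10) = mex{1,2,3,4} = 0
g(11) = mex{0,2,3,4} = 1
So g(11) = 1.
Heap C is a plain Nim heap of size 2, so its Grundy value is 2.
The value of a disjunctive sum is the nim-sum of the parts.
Combined value = 0 ⊕ 1 ⊕ 2 = 3.

3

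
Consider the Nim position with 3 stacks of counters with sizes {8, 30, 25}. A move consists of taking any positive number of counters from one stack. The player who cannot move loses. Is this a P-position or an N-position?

N-position

Nim-sum: 8 ^ 30 ^ 25 = 15.
The nim-sum is 15 ≠ 0, so this is an N-position: the player to move can win.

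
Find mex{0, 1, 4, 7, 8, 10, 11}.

2

The values 0, 1 are all present; 2 is the first non-negative integer missing from the set.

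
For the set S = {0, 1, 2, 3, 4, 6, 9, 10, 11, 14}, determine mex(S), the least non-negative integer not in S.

The values 0, 1, 2, 3, 4 are all present; 5 is the first non-negative integer missing from the set.

5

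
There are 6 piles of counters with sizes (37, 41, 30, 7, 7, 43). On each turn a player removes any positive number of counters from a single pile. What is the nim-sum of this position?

57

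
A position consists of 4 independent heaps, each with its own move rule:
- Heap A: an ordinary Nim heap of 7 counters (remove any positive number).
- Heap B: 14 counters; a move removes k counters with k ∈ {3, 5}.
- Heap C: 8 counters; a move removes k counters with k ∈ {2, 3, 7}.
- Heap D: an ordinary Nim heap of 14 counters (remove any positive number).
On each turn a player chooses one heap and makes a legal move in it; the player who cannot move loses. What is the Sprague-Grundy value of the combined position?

10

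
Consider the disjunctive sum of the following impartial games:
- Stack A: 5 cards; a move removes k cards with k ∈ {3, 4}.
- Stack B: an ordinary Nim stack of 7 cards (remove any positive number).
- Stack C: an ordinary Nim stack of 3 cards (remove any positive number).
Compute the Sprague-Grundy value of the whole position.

5

Build the Grundy sequence for stack A with g(k) = mex{g(k−s) : s ∈ {3, 4}, s ≤ k}:
g(0) = mex{} = 0
g(1) = mex{} = 0
g(2) = mex{} = 0
g(3) = mex{0} = 1
g(4) = mex{0} = 1
g(5) = mex{0} = 1
So g(5) = 1.
Stack B is a plain Nim stack of size 7, so its Grundy value is 7.
Stack C is a plain Nim stack of size 3, so its Grundy value is 3.
The value of a disjunctive sum is the nim-sum of the parts.
Combined value = 1 XOR 7 XOR 3 = 5.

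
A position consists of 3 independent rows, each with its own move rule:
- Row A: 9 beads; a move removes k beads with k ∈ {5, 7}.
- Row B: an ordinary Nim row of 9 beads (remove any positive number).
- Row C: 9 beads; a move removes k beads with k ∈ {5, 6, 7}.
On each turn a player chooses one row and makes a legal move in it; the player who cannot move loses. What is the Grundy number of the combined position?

Build the Grundy sequence for row A with g(k) = mex{g(k−s) : s ∈ {5, 7}, s ≤ k}:
k:     0  1  2  3  4  5  6  7  8  9
g(k):  0  0  0  0  0  1  1  1  1  1
So g(9) = 1.
Row B is a plain Nim row of size 9, so its Grundy value is 9.
Grundy values for row C (subtraction set {5, 6, 7}):
k:     0  1  2  3  4  5  6  7  8  9
g(k):  0  0  0  0  0  1  1  1  1  1
So g(9) = 1.
By the Sprague-Grundy theorem, the Grundy value of a sum of independent games is the XOR of the component values.
Combined value = 1 ⊕ 9 ⊕ 1 = 9.

9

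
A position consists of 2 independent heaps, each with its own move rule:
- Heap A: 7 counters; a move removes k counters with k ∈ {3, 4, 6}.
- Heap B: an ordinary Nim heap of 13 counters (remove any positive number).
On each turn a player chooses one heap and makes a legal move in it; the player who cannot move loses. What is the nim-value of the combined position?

15

Grundy values for heap A (subtraction set {3, 4, 6}):
g(0) = mex{} = 0
g(1) = mex{} = 0
g(2) = mex{} = 0
g(3) = mex{0} = 1
g(4) = mex{0} = 1
g(5) = mex{0} = 1
g(6) = mex{0,1} = 2
g(7) = mex{0,1} = 2
So g(7) = 2.
Heap B is a plain Nim heap of size 13, so its Grundy value is 13.
By the Sprague-Grundy theorem, the Grundy value of a sum of independent games is the XOR of the component values.
Combined value = 2 XOR 13 = 15.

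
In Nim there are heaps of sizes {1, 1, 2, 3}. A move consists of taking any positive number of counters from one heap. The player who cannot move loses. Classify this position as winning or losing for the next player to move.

Winning position

Compute the nim-sum pairwise:
1 XOR 1 = 0
0 XOR 2 = 2
2 XOR 3 = 1
The nim-sum is 1 ≠ 0, so this is an N-position: the player to move can win.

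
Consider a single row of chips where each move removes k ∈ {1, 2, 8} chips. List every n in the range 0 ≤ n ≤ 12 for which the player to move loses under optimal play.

Build the Grundy sequence with g(k) = mex{g(k−s) : s ∈ {1, 2, 8}, s ≤ k}:
k:     0  1  2  3  4  5  6  7  8  9 10 11 12
g(k):  0  1  2  0  1  2  0  1  2  0  1  2  0
The P-positions (g = 0) in 0..12 are 0, 3, 6, 9, 12.

0, 3, 6, 9, 12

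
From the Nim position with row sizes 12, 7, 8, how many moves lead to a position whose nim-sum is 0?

Nim-sum: 12 ^ 7 ^ 8 = 3.
The overall nim-sum is X = 3. A row of size p has a winning move iff p XOR X < p (reduce it to p XOR X).
  12: 12 XOR 3 = 15 ≥ 12 — no move.
  7: 7 XOR 3 = 4 < 7 — winning move (to 4).
  8: 8 XOR 3 = 11 ≥ 8 — no move.
That gives 1 winning move.

1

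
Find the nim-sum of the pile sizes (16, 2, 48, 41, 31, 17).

Nim-sum: 16 XOR 2 XOR 48 XOR 41 XOR 31 XOR 17 = 5.

5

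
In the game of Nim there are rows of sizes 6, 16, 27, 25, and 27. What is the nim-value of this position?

15

Nim-sum: 6 ^ 16 ^ 27 ^ 25 ^ 27 = 15.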